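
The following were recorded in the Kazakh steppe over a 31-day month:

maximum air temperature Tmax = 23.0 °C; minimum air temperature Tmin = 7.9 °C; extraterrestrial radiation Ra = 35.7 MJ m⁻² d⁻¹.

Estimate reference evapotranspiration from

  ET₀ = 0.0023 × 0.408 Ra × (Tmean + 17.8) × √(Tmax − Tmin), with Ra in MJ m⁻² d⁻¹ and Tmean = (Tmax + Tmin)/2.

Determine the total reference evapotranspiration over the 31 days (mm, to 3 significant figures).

Tmean = (23.0 + 7.9)/2 = 15.45 °C
0.408 Ra = 0.408 × 35.7 = 14.5656 mm/d equivalent
ET₀ = 0.0023 × 14.5656 × (15.45 + 17.8) × √15.1 = 0.0023 × 14.5656 × 33.25 × 3.8859 = 4.3285 mm/d
Over 31 days: 4.3285 × 31 = 134.184 mm

134 mm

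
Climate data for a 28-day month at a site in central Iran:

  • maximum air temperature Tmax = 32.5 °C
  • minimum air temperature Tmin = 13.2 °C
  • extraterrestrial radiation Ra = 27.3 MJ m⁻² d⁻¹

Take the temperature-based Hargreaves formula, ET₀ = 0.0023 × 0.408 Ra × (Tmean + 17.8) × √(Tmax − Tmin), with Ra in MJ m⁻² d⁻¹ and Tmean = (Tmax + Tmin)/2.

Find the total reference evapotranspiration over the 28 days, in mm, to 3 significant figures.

Tmean = (32.5 + 13.2)/2 = 22.85 °C
0.408 Ra = 0.408 × 27.3 = 11.1384 mm/d equivalent
ET₀ = 0.0023 × 11.1384 × (22.85 + 17.8) × √19.3 = 0.0023 × 11.1384 × 40.65 × 4.3932 = 4.5750 mm/d
Over 28 days: 4.5750 × 28 = 128.100 mm

128 mm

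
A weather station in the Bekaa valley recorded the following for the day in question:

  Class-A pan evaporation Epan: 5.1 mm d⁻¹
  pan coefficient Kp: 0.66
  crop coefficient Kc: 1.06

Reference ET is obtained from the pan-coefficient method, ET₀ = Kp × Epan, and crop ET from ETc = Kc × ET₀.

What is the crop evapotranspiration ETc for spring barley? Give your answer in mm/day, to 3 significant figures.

3.57 mm/day

ET₀ = 0.66 × 5.1 = 3.3660 mm/d
ETc = Kc × ET₀ = 1.06 × 3.3660 = 3.5680 mm/d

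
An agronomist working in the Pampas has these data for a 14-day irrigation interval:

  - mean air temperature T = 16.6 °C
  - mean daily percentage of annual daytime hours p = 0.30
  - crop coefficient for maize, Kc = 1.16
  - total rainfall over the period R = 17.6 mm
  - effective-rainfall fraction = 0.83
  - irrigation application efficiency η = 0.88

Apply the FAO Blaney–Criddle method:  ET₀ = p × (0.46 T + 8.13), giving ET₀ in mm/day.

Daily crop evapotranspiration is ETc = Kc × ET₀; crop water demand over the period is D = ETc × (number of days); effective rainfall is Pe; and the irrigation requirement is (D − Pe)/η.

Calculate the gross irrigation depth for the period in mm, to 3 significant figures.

70.7 mm

ET₀ = 0.30 × (0.46 × 16.6 + 8.13) = 0.30 × 15.766 = 4.7298 mm/d
ETc = Kc × ET₀ = 1.16 × 4.7298 = 5.4866 mm/d
Crop demand D = ETc × 14 d = 5.4866 × 14 = 76.812 mm
Pe = 0.83 × 17.6 = 14.608 mm
D − Pe = 76.812 − 14.608 = 62.204 mm
Gross irrigation = 62.204 / 0.88 = 70.686 mm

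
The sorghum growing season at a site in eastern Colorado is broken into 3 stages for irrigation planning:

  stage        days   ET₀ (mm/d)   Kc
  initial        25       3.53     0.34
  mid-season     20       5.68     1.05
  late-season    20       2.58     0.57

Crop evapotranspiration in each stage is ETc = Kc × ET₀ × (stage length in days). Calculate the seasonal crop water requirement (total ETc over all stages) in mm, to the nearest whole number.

initial: 0.34 × 3.53 × 25 = 30.01 mm
mid-season: 1.05 × 5.68 × 20 = 119.28 mm
late-season: 0.57 × 2.58 × 20 = 29.41 mm
Seasonal total = 178.70 mm

179 mm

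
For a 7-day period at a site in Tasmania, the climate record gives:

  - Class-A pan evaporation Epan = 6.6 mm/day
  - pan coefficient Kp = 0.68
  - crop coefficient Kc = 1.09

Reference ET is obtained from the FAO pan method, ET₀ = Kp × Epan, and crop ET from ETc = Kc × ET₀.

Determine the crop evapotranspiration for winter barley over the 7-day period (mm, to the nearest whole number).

ET₀ = 0.68 × 6.6 = 4.4880 mm/d
ETc = Kc × ET₀ = 1.09 × 4.4880 = 4.8919 mm/d
Over 7 days: 4.8919 × 7 = 34.243 mm

34 mm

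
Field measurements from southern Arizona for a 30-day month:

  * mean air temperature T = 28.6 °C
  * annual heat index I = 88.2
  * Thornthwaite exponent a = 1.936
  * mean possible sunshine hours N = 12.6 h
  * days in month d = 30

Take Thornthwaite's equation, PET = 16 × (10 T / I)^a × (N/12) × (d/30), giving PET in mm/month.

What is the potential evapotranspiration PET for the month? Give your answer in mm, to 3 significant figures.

164 mm

10T/I = 10 × 28.6 / 88.2 = 3.2426
(10T/I)^a = 3.2426^1.936 = 9.7519
Uncorrected PET = 16 × 9.7519 = 156.030 mm
Correction = (N/12)(d/30) = (12.6/12)(30/30) = 1.0500
PET = 156.030 × 1.0500 = 163.832 mm/month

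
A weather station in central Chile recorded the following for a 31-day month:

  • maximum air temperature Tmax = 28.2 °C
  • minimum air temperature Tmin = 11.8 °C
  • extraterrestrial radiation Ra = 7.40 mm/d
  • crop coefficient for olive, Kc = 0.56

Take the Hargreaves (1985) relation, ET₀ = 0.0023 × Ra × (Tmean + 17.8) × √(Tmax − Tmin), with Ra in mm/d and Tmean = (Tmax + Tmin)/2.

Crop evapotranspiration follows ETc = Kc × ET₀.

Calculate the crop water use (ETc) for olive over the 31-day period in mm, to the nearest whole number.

Tmean = (28.2 + 11.8)/2 = 20.00 °C
ET₀ = 0.0023 × 7.40 × (20.00 + 17.8) × √16.4 = 0.0023 × 7.40 × 37.80 × 4.0497 = 2.6054 mm/d
ETc = Kc × ET₀ = 0.56 × 2.6054 = 1.4590 mm/d
Over 31 days: 1.4590 × 31 = 45.229 mm

45 mm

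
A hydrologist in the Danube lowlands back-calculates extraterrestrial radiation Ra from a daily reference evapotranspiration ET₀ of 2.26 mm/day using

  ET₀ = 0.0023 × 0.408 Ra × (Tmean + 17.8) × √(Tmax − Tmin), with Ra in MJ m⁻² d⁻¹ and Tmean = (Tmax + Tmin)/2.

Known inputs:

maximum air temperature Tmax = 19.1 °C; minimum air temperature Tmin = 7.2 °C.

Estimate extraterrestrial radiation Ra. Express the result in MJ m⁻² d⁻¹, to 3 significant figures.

22.6 MJ m⁻² d⁻¹

Tmean = (19.1+7.2)/2 = 13.15 °C; ΔT = 11.9
Ra = ET₀ / [0.0023 × 0.408 × (Tmean+17.8) × √ΔT]
   = 2.26 / (0.0023 × 0.408 × 30.95 × 3.4496) = 22.558 MJ m⁻² d⁻¹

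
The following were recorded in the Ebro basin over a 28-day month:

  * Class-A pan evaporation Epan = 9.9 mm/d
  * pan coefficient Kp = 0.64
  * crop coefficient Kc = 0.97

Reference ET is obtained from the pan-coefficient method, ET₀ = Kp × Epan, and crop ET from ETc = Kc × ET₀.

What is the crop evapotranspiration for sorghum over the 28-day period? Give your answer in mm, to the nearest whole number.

ET₀ = 0.64 × 9.9 = 6.3360 mm/d
ETc = Kc × ET₀ = 0.97 × 6.3360 = 6.1459 mm/d
Over 28 days: 6.1459 × 28 = 172.085 mm

172 mm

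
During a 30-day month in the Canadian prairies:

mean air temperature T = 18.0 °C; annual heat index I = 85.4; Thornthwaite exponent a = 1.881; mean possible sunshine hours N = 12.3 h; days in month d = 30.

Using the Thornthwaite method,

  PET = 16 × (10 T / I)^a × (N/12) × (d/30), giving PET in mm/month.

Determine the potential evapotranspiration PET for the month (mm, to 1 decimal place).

10T/I = 10 × 18.0 / 85.4 = 2.1077
(10T/I)^a = 2.1077^1.881 = 4.0652
Uncorrected PET = 16 × 4.0652 = 65.043 mm
Correction = (N/12)(d/30) = (12.3/12)(30/30) = 1.0250
PET = 65.043 × 1.0250 = 66.669 mm/month

66.7 mm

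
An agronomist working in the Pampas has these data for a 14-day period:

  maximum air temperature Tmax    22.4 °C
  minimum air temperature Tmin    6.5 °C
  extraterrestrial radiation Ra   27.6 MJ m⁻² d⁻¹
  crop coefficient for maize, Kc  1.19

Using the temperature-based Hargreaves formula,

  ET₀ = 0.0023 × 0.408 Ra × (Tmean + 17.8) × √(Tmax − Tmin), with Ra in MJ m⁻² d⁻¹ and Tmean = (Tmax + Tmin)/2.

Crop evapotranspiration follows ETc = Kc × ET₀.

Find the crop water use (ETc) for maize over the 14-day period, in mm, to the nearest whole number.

Tmean = (22.4 + 6.5)/2 = 14.45 °C
0.408 Ra = 0.408 × 27.6 = 11.2608 mm/d equivalent
ET₀ = 0.0023 × 11.2608 × (14.45 + 17.8) × √15.9 = 0.0023 × 11.2608 × 32.25 × 3.9875 = 3.3306 mm/d
ETc = Kc × ET₀ = 1.19 × 3.3306 = 3.9634 mm/d
Over 14 days: 3.9634 × 14 = 55.488 mm

55 mm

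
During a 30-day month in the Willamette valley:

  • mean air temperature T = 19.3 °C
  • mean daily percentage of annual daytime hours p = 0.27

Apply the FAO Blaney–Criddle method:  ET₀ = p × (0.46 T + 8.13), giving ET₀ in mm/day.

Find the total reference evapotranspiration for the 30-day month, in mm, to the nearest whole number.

ET₀ = 0.27 × (0.46 × 19.3 + 8.13) = 0.27 × 17.008 = 4.5922 mm/d
Monthly total = 4.5922 × 30 = 137.766 mm

138 mm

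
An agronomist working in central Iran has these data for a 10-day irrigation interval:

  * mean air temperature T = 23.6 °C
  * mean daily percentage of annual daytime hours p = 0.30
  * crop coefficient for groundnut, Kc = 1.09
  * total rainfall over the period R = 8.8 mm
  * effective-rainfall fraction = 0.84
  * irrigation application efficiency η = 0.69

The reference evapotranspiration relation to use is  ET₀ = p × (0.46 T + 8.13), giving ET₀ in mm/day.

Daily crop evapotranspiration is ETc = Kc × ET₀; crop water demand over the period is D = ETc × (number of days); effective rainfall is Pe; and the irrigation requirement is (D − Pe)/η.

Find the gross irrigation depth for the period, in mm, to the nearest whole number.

79 mm

ET₀ = 0.30 × (0.46 × 23.6 + 8.13) = 0.30 × 18.986 = 5.6958 mm/d
ETc = Kc × ET₀ = 1.09 × 5.6958 = 6.2084 mm/d
Crop demand D = ETc × 10 d = 6.2084 × 10 = 62.084 mm
Pe = 0.84 × 8.8 = 7.392 mm
D − Pe = 62.084 − 7.392 = 54.692 mm
Gross irrigation = 54.692 / 0.69 = 79.264 mm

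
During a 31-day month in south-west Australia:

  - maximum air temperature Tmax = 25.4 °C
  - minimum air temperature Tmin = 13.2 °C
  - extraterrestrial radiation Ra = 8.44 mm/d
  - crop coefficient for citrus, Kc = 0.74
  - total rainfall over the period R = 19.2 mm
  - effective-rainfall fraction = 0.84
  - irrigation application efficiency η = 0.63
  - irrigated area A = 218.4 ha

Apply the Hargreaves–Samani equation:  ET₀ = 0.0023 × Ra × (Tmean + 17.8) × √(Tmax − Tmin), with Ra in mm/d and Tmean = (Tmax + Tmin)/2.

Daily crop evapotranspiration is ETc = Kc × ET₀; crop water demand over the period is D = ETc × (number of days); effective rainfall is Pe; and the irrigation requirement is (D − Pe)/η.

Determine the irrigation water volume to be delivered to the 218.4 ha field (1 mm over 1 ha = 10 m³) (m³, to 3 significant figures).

Tmean = (25.4 + 13.2)/2 = 19.30 °C
ET₀ = 0.0023 × 8.44 × (19.30 + 17.8) × √12.2 = 0.0023 × 8.44 × 37.10 × 3.4928 = 2.5155 mm/d
ETc = Kc × ET₀ = 0.74 × 2.5155 = 1.8615 mm/d
Crop demand D = ETc × 31 d = 1.8615 × 31 = 57.707 mm
Pe = 0.84 × 19.2 = 16.128 mm
D − Pe = 57.707 − 16.128 = 41.579 mm
Gross irrigation = 41.579 / 0.63 = 65.998 mm
Volume = 65.998 mm × 218.4 ha × 10 = 144139.6 m³

144000 m³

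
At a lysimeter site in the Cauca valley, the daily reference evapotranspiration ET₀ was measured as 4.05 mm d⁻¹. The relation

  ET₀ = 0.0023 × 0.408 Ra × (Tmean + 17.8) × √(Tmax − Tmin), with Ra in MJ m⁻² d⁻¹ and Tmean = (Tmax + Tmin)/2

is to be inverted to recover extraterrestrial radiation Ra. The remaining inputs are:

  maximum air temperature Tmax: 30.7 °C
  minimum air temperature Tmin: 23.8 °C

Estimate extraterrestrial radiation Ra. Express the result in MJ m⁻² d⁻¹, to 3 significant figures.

36.5 MJ m⁻² d⁻¹

Tmean = (30.7+23.8)/2 = 27.25 °C; ΔT = 6.9
Ra = ET₀ / [0.0023 × 0.408 × (Tmean+17.8) × √ΔT]
   = 4.05 / (0.0023 × 0.408 × 45.05 × 2.6268) = 36.471 MJ m⁻² d⁻¹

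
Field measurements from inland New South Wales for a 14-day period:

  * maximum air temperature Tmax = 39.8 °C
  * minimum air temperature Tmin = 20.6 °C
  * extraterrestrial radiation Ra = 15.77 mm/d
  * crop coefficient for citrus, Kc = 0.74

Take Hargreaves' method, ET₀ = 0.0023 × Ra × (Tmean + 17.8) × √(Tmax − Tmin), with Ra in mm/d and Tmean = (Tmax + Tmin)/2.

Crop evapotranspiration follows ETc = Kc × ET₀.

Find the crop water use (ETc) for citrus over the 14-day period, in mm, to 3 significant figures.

79.0 mm

Tmean = (39.8 + 20.6)/2 = 30.20 °C
ET₀ = 0.0023 × 15.77 × (30.20 + 17.8) × √19.2 = 0.0023 × 15.77 × 48.00 × 4.3818 = 7.6287 mm/d
ETc = Kc × ET₀ = 0.74 × 7.6287 = 5.6452 mm/d
Over 14 days: 5.6452 × 14 = 79.033 mm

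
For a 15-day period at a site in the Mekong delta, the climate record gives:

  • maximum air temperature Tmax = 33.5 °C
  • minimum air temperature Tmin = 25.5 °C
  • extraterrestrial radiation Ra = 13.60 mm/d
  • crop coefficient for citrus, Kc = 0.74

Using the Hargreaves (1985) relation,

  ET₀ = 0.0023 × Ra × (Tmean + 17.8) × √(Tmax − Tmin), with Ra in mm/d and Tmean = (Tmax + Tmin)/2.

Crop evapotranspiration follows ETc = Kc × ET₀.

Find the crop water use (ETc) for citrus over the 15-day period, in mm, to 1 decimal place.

Tmean = (33.5 + 25.5)/2 = 29.50 °C
ET₀ = 0.0023 × 13.60 × (29.50 + 17.8) × √8.0 = 0.0023 × 13.60 × 47.30 × 2.8284 = 4.1847 mm/d
ETc = Kc × ET₀ = 0.74 × 4.1847 = 3.0967 mm/d
Over 15 days: 3.0967 × 15 = 46.451 mm

46.5 mm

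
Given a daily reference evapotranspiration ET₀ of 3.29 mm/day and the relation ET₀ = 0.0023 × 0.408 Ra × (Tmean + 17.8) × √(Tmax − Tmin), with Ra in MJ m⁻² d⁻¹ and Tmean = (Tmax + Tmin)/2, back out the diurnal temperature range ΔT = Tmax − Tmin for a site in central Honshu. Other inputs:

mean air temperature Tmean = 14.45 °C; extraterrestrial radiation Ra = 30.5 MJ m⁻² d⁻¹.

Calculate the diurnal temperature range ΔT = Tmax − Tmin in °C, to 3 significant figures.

√ΔT = ET₀ / [0.0023 × 0.408 × Ra × (Tmean+17.8)] = 3.29 / (0.0023 × 12.4440 × 32.25) = 3.5643
ΔT = 3.5643² = 12.704 °C

12.7 °C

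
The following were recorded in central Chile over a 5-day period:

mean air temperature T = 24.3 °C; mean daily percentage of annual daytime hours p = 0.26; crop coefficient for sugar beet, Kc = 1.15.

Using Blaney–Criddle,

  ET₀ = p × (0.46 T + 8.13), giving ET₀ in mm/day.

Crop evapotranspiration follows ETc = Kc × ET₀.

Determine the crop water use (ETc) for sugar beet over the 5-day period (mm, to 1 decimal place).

ET₀ = 0.26 × (0.46 × 24.3 + 8.13) = 0.26 × 19.308 = 5.0201 mm/d
ETc = Kc × ET₀ = 1.15 × 5.0201 = 5.7731 mm/d
Over 5 days: 5.7731 × 5 = 28.866 mm

28.9 mm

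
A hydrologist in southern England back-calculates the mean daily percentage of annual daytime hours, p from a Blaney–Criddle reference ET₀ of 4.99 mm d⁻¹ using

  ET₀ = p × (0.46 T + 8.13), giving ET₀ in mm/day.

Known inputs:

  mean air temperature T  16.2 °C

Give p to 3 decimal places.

0.320

p = ET₀ / (0.46 T + 8.13) = 4.99 / (0.46 × 16.2 + 8.13) = 4.99 / 15.582 = 0.3202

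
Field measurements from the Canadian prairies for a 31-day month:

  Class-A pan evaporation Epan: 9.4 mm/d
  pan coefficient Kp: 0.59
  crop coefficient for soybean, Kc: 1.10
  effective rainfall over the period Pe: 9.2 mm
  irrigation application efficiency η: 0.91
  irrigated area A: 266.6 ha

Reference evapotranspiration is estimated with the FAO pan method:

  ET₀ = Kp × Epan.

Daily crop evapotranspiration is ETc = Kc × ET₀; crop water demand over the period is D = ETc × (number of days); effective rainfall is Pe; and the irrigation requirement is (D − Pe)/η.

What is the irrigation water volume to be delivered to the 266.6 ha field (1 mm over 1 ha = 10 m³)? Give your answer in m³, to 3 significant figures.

ET₀ = 0.59 × 9.4 = 5.5460 mm/d
ETc = Kc × ET₀ = 1.10 × 5.5460 = 6.1006 mm/d
Crop demand D = ETc × 31 d = 6.1006 × 31 = 189.119 mm
D − Pe = 189.119 − 9.2 = 179.919 mm
Gross irrigation = 179.919 / 0.91 = 197.713 mm
Volume = 197.713 mm × 266.6 ha × 10 = 527102.9 m³

527000 m³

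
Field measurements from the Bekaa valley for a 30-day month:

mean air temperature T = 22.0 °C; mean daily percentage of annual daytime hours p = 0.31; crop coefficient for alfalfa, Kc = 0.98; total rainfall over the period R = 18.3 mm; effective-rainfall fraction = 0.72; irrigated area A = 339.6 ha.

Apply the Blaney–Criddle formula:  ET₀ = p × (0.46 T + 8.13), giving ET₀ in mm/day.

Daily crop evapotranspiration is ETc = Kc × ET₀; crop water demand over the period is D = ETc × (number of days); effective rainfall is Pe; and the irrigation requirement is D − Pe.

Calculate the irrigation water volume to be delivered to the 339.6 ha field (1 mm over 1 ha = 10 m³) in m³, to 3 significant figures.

520000 m³

ET₀ = 0.31 × (0.46 × 22.0 + 8.13) = 0.31 × 18.250 = 5.6575 mm/d
ETc = Kc × ET₀ = 0.98 × 5.6575 = 5.5444 mm/d
Crop demand D = ETc × 30 d = 5.5444 × 30 = 166.332 mm
Pe = 0.72 × 18.3 = 13.176 mm
D − Pe = 166.332 − 13.176 = 153.156 mm
Volume = 153.156 mm × 339.6 ha × 10 = 520117.8 m³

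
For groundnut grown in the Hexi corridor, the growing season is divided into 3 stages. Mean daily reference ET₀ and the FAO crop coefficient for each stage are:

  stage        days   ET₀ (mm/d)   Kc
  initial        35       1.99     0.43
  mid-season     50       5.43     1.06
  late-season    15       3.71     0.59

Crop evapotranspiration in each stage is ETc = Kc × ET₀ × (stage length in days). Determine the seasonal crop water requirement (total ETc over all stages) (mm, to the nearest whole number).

initial: 0.43 × 1.99 × 35 = 29.95 mm
mid-season: 1.06 × 5.43 × 50 = 287.79 mm
late-season: 0.59 × 3.71 × 15 = 32.83 mm
Seasonal total = 350.57 mm

351 mm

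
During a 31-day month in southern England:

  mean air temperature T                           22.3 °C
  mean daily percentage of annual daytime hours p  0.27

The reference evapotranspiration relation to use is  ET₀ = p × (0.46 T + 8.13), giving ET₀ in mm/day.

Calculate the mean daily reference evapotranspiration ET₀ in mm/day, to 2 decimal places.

ET₀ = 0.27 × (0.46 × 22.3 + 8.13) = 0.27 × 18.388 = 4.9648 mm/d

4.96 mm/day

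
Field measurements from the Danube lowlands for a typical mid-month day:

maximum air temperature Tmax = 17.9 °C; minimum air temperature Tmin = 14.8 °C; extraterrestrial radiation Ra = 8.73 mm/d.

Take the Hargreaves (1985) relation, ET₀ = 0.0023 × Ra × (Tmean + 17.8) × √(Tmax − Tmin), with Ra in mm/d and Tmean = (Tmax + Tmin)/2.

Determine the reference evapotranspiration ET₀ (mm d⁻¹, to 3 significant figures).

1.21 mm d⁻¹

Tmean = (17.9 + 14.8)/2 = 16.35 °C
ET₀ = 0.0023 × 8.73 × (16.35 + 17.8) × √3.1 = 0.0023 × 8.73 × 34.15 × 1.7607 = 1.2073 mm/d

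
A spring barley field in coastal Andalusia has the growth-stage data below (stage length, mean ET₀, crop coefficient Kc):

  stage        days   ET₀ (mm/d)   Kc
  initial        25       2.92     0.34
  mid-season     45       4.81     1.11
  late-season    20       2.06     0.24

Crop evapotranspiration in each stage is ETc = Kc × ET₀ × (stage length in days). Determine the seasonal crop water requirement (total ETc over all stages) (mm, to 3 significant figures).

initial: 0.34 × 2.92 × 25 = 24.82 mm
mid-season: 1.11 × 4.81 × 45 = 240.26 mm
late-season: 0.24 × 2.06 × 20 = 9.89 mm
Seasonal total = 274.97 mm

275 mm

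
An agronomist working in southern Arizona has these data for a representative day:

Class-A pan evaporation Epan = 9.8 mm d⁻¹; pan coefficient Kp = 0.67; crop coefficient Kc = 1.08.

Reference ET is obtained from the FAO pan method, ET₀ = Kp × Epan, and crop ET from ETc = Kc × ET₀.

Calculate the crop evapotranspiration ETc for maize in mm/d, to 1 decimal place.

ET₀ = 0.67 × 9.8 = 6.5660 mm/d
ETc = Kc × ET₀ = 1.08 × 6.5660 = 7.0913 mm/d

7.1 mm/d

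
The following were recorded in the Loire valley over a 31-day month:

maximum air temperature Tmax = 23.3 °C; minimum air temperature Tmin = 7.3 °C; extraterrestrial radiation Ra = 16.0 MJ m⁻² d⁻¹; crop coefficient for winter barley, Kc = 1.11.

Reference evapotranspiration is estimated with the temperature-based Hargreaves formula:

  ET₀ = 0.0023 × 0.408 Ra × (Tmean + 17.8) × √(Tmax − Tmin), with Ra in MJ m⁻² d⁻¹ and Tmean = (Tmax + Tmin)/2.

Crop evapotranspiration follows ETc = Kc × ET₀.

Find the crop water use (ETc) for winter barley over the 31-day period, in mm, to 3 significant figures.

Tmean = (23.3 + 7.3)/2 = 15.30 °C
0.408 Ra = 0.408 × 16.0 = 6.5280 mm/d equivalent
ET₀ = 0.0023 × 6.5280 × (15.30 + 17.8) × √16.0 = 0.0023 × 6.5280 × 33.10 × 4.0000 = 1.9879 mm/d
ETc = Kc × ET₀ = 1.11 × 1.9879 = 2.2066 mm/d
Over 31 days: 2.2066 × 31 = 68.405 mm

68.4 mm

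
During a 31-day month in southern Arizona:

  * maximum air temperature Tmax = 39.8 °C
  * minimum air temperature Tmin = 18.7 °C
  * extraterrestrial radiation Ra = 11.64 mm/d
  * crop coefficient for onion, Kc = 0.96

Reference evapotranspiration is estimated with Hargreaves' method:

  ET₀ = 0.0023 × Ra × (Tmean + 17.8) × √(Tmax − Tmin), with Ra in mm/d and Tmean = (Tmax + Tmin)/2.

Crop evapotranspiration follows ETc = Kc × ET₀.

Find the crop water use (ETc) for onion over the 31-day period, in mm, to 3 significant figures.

172 mm

Tmean = (39.8 + 18.7)/2 = 29.25 °C
ET₀ = 0.0023 × 11.64 × (29.25 + 17.8) × √21.1 = 0.0023 × 11.64 × 47.05 × 4.5935 = 5.7861 mm/d
ETc = Kc × ET₀ = 0.96 × 5.7861 = 5.5547 mm/d
Over 31 days: 5.5547 × 31 = 172.196 mm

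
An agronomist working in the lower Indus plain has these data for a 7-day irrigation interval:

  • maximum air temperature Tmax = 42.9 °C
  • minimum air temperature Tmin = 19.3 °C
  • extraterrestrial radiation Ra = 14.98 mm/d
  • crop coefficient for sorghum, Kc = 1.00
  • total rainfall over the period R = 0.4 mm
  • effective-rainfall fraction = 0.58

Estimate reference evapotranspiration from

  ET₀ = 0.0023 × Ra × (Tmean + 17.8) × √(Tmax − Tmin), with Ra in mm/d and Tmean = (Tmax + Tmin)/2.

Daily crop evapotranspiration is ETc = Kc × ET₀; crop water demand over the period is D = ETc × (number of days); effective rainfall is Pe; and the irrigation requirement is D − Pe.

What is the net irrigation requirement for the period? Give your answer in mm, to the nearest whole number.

Tmean = (42.9 + 19.3)/2 = 31.10 °C
ET₀ = 0.0023 × 14.98 × (31.10 + 17.8) × √23.6 = 0.0023 × 14.98 × 48.90 × 4.8580 = 8.1848 mm/d
ETc = Kc × ET₀ = 1.00 × 8.1848 = 8.1848 mm/d
Crop demand D = ETc × 7 d = 8.1848 × 7 = 57.294 mm
Pe = 0.58 × 0.4 = 0.232 mm
D − Pe = 57.294 − 0.232 = 57.062 mm

57 mm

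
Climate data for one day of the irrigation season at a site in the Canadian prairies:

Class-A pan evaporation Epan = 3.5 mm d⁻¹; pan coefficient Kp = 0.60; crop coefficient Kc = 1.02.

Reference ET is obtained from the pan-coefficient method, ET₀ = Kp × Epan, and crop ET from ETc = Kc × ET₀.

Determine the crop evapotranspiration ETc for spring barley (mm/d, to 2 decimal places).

2.14 mm/d

ET₀ = 0.60 × 3.5 = 2.1000 mm/d
ETc = Kc × ET₀ = 1.02 × 2.1000 = 2.1420 mm/d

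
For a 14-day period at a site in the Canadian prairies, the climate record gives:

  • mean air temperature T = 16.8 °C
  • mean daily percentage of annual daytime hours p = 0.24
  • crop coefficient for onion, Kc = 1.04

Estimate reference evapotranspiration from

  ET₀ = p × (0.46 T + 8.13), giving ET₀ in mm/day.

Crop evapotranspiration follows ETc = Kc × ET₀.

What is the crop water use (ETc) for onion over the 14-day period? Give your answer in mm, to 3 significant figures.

ET₀ = 0.24 × (0.46 × 16.8 + 8.13) = 0.24 × 15.858 = 3.8059 mm/d
ETc = Kc × ET₀ = 1.04 × 3.8059 = 3.9581 mm/d
Over 14 days: 3.9581 × 14 = 55.413 mm

55.4 mm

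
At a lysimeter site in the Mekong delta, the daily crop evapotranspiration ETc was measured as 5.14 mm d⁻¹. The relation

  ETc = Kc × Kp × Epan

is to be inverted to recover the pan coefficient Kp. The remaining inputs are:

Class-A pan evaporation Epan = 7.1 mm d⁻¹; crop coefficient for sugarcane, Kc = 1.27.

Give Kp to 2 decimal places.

ETc = Kc × Kp × Epan  ⇒  Kp = ETc / (Kc × Epan)
Kp = 5.14 / (1.27 × 7.1) = 5.14 / 9.017 = 0.5700

0.57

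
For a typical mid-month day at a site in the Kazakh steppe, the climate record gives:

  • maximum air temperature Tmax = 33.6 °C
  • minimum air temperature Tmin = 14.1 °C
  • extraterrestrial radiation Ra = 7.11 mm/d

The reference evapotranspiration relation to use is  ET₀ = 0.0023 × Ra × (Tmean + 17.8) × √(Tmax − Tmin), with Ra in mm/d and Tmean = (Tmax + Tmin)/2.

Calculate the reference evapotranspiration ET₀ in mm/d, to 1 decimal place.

Tmean = (33.6 + 14.1)/2 = 23.85 °C
ET₀ = 0.0023 × 7.11 × (23.85 + 17.8) × √19.5 = 0.0023 × 7.11 × 41.65 × 4.4159 = 3.0077 mm/d

3.0 mm/d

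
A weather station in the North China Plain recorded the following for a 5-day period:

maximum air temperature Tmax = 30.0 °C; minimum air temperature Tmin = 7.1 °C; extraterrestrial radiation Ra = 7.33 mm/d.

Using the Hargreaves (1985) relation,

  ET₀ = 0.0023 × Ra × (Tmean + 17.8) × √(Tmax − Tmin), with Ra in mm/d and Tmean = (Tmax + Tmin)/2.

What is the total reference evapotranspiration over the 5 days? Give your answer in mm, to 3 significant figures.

Tmean = (30.0 + 7.1)/2 = 18.55 °C
ET₀ = 0.0023 × 7.33 × (18.55 + 17.8) × √22.9 = 0.0023 × 7.33 × 36.35 × 4.7854 = 2.9326 mm/d
Over 5 days: 2.9326 × 5 = 14.663 mm

14.7 mm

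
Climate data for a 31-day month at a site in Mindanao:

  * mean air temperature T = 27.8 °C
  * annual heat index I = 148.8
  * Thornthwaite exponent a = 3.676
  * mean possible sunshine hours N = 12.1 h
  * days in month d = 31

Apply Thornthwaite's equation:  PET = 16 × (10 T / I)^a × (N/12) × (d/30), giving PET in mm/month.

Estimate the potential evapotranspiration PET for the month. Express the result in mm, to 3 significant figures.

10T/I = 10 × 27.8 / 148.8 = 1.8683
(10T/I)^a = 1.8683^3.676 = 9.9503
Uncorrected PET = 16 × 9.9503 = 159.205 mm
Correction = (N/12)(d/30) = (12.1/12)(31/30) = 1.0419
PET = 159.205 × 1.0419 = 165.876 mm/month

166 mm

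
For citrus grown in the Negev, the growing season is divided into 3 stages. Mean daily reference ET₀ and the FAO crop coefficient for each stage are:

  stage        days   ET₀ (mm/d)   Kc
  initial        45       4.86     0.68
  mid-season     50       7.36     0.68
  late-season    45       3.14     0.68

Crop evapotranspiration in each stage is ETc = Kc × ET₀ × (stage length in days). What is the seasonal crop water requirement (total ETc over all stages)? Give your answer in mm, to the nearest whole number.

initial: 0.68 × 4.86 × 45 = 148.72 mm
mid-season: 0.68 × 7.36 × 50 = 250.24 mm
late-season: 0.68 × 3.14 × 45 = 96.08 mm
Seasonal total = 495.04 mm

495 mm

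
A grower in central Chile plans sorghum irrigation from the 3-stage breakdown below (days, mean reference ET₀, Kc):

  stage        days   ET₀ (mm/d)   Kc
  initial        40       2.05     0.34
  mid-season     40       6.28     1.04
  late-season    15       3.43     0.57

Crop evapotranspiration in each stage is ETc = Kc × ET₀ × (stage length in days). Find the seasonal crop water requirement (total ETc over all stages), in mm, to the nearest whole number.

initial: 0.34 × 2.05 × 40 = 27.88 mm
mid-season: 1.04 × 6.28 × 40 = 261.25 mm
late-season: 0.57 × 3.43 × 15 = 29.33 mm
Seasonal total = 318.46 mm

318 mm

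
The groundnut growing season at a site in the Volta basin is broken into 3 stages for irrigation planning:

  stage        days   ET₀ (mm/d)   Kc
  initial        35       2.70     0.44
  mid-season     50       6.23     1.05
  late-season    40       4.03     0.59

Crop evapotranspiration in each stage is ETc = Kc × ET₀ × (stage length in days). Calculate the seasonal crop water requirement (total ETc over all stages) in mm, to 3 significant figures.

464 mm

initial: 0.44 × 2.70 × 35 = 41.58 mm
mid-season: 1.05 × 6.23 × 50 = 327.08 mm
late-season: 0.59 × 4.03 × 40 = 95.11 mm
Seasonal total = 463.77 mm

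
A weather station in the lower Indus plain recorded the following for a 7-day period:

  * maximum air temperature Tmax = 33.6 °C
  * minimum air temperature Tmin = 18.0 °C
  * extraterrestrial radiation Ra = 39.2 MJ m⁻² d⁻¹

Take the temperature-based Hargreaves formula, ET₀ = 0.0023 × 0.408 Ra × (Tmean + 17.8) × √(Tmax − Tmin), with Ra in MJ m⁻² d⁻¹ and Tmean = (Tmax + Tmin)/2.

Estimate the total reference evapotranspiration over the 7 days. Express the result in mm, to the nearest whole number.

44 mm

Tmean = (33.6 + 18.0)/2 = 25.80 °C
0.408 Ra = 0.408 × 39.2 = 15.9936 mm/d equivalent
ET₀ = 0.0023 × 15.9936 × (25.80 + 17.8) × √15.6 = 0.0023 × 15.9936 × 43.60 × 3.9497 = 6.3347 mm/d
Over 7 days: 6.3347 × 7 = 44.343 mm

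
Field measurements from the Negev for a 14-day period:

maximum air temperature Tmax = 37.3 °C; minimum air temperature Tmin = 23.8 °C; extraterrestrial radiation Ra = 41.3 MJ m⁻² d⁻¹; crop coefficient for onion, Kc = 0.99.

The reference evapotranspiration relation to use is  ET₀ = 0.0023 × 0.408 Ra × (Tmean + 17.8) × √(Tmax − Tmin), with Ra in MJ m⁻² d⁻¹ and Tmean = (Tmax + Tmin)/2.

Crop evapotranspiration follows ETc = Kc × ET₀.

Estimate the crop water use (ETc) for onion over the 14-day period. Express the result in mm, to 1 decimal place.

95.4 mm

Tmean = (37.3 + 23.8)/2 = 30.55 °C
0.408 Ra = 0.408 × 41.3 = 16.8504 mm/d equivalent
ET₀ = 0.0023 × 16.8504 × (30.55 + 17.8) × √13.5 = 0.0023 × 16.8504 × 48.35 × 3.6742 = 6.8849 mm/d
ETc = Kc × ET₀ = 0.99 × 6.8849 = 6.8161 mm/d
Over 14 days: 6.8161 × 14 = 95.425 mm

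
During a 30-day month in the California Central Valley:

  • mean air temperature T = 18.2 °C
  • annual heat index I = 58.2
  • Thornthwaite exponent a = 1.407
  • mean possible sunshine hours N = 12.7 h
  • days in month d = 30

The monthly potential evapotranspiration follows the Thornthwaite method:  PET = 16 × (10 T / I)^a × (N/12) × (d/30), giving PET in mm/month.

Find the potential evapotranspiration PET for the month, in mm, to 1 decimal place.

10T/I = 10 × 18.2 / 58.2 = 3.1271
(10T/I)^a = 3.1271^1.407 = 4.9735
Uncorrected PET = 16 × 4.9735 = 79.576 mm
Correction = (N/12)(d/30) = (12.7/12)(30/30) = 1.0583
PET = 79.576 × 1.0583 = 84.215 mm/month

84.2 mm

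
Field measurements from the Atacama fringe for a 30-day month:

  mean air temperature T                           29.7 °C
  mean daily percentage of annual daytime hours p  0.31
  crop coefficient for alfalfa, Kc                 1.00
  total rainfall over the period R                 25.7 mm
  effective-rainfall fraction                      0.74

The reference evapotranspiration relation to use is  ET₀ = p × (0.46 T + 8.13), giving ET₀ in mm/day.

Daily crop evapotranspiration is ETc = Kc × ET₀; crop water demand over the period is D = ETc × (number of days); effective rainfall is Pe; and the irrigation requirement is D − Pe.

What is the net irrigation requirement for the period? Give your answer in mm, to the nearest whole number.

ET₀ = 0.31 × (0.46 × 29.7 + 8.13) = 0.31 × 21.792 = 6.7555 mm/d
ETc = Kc × ET₀ = 1.00 × 6.7555 = 6.7555 mm/d
Crop demand D = ETc × 30 d = 6.7555 × 30 = 202.665 mm
Pe = 0.74 × 25.7 = 19.018 mm
D − Pe = 202.665 − 19.018 = 183.647 mm

184 mm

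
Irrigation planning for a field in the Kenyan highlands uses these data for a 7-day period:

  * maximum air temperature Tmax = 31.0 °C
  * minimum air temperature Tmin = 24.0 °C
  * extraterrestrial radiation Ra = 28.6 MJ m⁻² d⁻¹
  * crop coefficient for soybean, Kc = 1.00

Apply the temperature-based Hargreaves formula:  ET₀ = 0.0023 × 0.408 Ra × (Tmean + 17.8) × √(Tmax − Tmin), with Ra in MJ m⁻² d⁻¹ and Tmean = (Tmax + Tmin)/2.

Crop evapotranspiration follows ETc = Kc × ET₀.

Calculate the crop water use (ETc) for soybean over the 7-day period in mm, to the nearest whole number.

Tmean = (31.0 + 24.0)/2 = 27.50 °C
0.408 Ra = 0.408 × 28.6 = 11.6688 mm/d equivalent
ET₀ = 0.0023 × 11.6688 × (27.50 + 17.8) × √7.0 = 0.0023 × 11.6688 × 45.30 × 2.6458 = 3.2167 mm/d
ETc = Kc × ET₀ = 1.00 × 3.2167 = 3.2167 mm/d
Over 7 days: 3.2167 × 7 = 22.517 mm

23 mm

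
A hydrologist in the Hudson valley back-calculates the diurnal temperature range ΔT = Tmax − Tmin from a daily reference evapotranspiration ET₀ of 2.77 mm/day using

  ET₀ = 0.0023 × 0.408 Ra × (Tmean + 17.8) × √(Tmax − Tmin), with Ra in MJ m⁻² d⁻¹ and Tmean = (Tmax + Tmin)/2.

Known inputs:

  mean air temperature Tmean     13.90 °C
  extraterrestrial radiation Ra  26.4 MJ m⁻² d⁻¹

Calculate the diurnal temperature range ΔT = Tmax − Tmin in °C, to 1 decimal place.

√ΔT = ET₀ / [0.0023 × 0.408 × Ra × (Tmean+17.8)] = 2.77 / (0.0023 × 10.7712 × 31.70) = 3.5272
ΔT = 3.5272² = 12.441 °C

12.4 °C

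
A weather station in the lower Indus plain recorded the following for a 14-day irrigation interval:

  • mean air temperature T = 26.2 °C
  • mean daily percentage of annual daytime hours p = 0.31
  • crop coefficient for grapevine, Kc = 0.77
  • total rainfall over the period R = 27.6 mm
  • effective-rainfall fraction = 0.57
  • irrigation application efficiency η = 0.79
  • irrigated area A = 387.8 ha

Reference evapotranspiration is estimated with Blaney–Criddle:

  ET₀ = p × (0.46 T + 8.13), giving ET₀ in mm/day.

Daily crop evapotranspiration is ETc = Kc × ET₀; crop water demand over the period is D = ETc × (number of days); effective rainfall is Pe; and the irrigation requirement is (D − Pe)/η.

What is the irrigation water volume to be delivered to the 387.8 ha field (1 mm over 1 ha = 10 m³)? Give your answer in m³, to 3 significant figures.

254000 m³

ET₀ = 0.31 × (0.46 × 26.2 + 8.13) = 0.31 × 20.182 = 6.2564 mm/d
ETc = Kc × ET₀ = 0.77 × 6.2564 = 4.8174 mm/d
Crop demand D = ETc × 14 d = 4.8174 × 14 = 67.444 mm
Pe = 0.57 × 27.6 = 15.732 mm
D − Pe = 67.444 − 15.732 = 51.712 mm
Gross irrigation = 51.712 / 0.79 = 65.458 mm
Volume = 65.458 mm × 387.8 ha × 10 = 253846.1 m³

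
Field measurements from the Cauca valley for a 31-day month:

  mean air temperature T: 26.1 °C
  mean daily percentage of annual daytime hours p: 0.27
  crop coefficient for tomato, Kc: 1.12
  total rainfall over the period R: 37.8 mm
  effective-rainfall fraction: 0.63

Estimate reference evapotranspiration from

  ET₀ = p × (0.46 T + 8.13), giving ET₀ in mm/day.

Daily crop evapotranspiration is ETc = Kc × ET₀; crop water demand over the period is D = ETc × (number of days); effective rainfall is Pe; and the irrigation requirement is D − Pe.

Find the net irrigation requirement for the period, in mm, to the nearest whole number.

165 mm

ET₀ = 0.27 × (0.46 × 26.1 + 8.13) = 0.27 × 20.136 = 5.4367 mm/d
ETc = Kc × ET₀ = 1.12 × 5.4367 = 6.0891 mm/d
Crop demand D = ETc × 31 d = 6.0891 × 31 = 188.762 mm
Pe = 0.63 × 37.8 = 23.814 mm
D − Pe = 188.762 − 23.814 = 164.948 mm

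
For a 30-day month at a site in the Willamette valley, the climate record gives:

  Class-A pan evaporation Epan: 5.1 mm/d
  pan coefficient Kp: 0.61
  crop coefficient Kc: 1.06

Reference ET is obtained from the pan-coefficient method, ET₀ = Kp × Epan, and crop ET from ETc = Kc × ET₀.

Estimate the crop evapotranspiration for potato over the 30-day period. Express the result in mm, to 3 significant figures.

ET₀ = 0.61 × 5.1 = 3.1110 mm/d
ETc = Kc × ET₀ = 1.06 × 3.1110 = 3.2977 mm/d
Over 30 days: 3.2977 × 30 = 98.931 mm

98.9 mm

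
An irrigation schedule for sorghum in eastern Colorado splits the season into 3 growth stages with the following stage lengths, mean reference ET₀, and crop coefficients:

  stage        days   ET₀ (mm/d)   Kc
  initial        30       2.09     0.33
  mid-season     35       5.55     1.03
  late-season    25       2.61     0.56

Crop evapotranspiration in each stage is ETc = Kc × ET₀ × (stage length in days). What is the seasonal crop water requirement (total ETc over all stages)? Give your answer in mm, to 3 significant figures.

initial: 0.33 × 2.09 × 30 = 20.69 mm
mid-season: 1.03 × 5.55 × 35 = 200.08 mm
late-season: 0.56 × 2.61 × 25 = 36.54 mm
Seasonal total = 257.31 mm

257 mm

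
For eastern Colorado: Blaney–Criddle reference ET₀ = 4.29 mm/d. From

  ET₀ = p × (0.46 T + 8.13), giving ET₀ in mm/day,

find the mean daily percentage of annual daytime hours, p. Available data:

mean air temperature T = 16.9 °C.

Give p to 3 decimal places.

p = ET₀ / (0.46 T + 8.13) = 4.29 / (0.46 × 16.9 + 8.13) = 4.29 / 15.904 = 0.2697

0.270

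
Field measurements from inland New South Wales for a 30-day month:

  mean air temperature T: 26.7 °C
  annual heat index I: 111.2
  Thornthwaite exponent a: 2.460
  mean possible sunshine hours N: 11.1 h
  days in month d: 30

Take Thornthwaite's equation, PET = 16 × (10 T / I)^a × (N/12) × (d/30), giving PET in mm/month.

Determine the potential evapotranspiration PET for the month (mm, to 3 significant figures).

10T/I = 10 × 26.7 / 111.2 = 2.4011
(10T/I)^a = 2.4011^2.460 = 8.6260
Uncorrected PET = 16 × 8.6260 = 138.016 mm
Correction = (N/12)(d/30) = (11.1/12)(30/30) = 0.9250
PET = 138.016 × 0.9250 = 127.665 mm/month

128 mm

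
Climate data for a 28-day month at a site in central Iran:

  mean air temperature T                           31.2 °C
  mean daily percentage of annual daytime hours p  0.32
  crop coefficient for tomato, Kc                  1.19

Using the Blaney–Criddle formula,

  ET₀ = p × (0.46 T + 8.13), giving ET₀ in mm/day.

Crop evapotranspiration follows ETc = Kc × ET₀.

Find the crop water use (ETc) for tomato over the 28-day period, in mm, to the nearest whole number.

ET₀ = 0.32 × (0.46 × 31.2 + 8.13) = 0.32 × 22.482 = 7.1942 mm/d
ETc = Kc × ET₀ = 1.19 × 7.1942 = 8.5611 mm/d
Over 28 days: 8.5611 × 28 = 239.711 mm

240 mm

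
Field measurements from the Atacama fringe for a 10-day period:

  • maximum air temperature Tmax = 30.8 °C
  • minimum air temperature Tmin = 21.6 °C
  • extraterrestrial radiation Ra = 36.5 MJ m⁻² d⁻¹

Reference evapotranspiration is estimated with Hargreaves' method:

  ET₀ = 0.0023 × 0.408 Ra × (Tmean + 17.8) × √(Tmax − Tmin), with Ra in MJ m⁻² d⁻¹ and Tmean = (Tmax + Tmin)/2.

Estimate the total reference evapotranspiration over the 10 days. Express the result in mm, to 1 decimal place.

45.7 mm

Tmean = (30.8 + 21.6)/2 = 26.20 °C
0.408 Ra = 0.408 × 36.5 = 14.8920 mm/d equivalent
ET₀ = 0.0023 × 14.8920 × (26.20 + 17.8) × √9.2 = 0.0023 × 14.8920 × 44.00 × 3.0332 = 4.5712 mm/d
Over 10 days: 4.5712 × 10 = 45.712 mm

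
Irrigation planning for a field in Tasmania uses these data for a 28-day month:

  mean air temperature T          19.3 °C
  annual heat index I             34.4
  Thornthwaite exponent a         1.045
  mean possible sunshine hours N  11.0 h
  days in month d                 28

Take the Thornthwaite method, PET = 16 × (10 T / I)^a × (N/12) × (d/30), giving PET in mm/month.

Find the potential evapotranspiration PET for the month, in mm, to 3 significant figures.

10T/I = 10 × 19.3 / 34.4 = 5.6105
(10T/I)^a = 5.6105^1.045 = 6.0633
Uncorrected PET = 16 × 6.0633 = 97.013 mm
Correction = (N/12)(d/30) = (11.0/12)(28/30) = 0.8556
PET = 97.013 × 0.8556 = 83.004 mm/month

83.0 mm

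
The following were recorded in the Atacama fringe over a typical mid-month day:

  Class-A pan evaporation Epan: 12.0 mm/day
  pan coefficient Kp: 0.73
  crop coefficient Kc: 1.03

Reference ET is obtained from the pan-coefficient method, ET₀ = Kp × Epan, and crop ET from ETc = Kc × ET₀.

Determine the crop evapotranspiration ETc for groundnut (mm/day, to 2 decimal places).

9.02 mm/day

ET₀ = 0.73 × 12.0 = 8.7600 mm/d
ETc = Kc × ET₀ = 1.03 × 8.7600 = 9.0228 mm/d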